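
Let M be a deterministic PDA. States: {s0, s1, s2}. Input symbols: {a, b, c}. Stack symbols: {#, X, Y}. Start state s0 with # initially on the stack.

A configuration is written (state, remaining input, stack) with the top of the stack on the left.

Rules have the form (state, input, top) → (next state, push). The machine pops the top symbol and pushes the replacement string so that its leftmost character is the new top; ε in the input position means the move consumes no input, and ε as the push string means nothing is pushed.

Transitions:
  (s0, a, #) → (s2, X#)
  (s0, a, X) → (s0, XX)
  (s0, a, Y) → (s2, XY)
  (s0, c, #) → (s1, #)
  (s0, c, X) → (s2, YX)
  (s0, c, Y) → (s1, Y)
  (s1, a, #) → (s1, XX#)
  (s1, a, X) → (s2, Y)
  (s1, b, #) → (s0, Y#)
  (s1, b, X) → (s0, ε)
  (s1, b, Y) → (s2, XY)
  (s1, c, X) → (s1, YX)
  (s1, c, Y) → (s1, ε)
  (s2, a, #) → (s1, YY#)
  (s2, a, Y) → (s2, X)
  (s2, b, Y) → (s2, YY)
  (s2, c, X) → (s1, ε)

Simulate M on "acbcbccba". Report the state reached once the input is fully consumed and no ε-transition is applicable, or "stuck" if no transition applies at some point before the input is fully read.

s2

(s0, acbcbccba, #) ⊢ (s2, cbcbccba, X#) ⊢ (s1, bcbccba, #) ⊢ (s0, cbccba, Y#) ⊢ (s1, bccba, Y#) ⊢ (s2, ccba, XY#) ⊢ (s1, cba, Y#) ⊢ (s1, ba, #) ⊢ (s0, a, Y#) ⊢ (s2, ε, XY#)
All input consumed; M is in state s2.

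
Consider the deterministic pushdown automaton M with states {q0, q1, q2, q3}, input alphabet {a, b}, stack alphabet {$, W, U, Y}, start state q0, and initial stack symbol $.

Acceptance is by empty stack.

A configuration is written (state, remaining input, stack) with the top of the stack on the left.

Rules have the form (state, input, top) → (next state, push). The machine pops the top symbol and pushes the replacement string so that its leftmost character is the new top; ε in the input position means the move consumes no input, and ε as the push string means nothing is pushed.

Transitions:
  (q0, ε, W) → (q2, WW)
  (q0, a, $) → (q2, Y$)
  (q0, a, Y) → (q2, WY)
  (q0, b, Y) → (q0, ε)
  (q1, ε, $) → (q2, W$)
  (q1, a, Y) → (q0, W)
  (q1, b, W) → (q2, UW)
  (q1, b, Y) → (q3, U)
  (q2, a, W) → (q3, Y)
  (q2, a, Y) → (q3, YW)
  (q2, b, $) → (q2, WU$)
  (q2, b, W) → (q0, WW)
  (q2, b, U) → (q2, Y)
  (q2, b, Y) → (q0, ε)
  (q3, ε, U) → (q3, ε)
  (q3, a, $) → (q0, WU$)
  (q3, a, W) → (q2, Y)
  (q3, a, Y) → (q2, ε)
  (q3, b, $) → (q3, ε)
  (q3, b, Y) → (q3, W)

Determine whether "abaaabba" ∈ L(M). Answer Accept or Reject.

(q0, abaaabba, $)
  read a, top $: go to q2, push Y$ → (q2, baaabba, Y$)
  read b, top Y: go to q0, push ε → (q0, aaabba, $)
  read a, top $: go to q2, push Y$ → (q2, aabba, Y$)
  read a, top Y: go to q3, push YW → (q3, abba, YW$)
  read a, top Y: go to q2, push ε → (q2, bba, W$)
  read b, top W: go to q0, push WW → (q0, ba, WW$)
  ε-move, top W: go to q2, push WW → (q2, ba, WWW$)
  read b, top W: go to q0, push WW → (q0, a, WWWW$)
  ε-move, top W: go to q2, push WW → (q2, a, WWWWW$)
  read a, top W: go to q3, push Y → (q3, ε, YWWWW$)
All input consumed; stack is YWWWW$, not empty, and no further ε-move applies.

Reject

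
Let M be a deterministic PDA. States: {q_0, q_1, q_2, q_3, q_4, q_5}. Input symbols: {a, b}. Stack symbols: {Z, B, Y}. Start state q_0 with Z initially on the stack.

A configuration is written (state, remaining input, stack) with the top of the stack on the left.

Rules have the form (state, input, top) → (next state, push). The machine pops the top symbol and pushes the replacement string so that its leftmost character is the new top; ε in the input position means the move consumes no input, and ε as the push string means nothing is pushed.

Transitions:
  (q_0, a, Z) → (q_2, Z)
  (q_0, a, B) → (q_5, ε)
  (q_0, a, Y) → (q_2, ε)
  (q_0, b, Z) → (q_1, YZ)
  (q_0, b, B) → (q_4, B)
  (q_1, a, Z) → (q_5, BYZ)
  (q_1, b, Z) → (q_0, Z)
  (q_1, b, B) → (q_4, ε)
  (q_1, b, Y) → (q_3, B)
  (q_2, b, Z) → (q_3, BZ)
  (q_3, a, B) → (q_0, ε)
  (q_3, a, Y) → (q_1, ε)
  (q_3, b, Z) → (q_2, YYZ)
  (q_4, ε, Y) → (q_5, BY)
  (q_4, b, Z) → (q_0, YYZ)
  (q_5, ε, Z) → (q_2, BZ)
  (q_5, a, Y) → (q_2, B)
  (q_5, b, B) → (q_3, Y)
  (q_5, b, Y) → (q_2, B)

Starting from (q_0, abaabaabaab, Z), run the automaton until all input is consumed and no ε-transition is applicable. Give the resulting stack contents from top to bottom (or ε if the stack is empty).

(q_0, abaabaabaab, Z) ⊢ (q_2, baabaabaab, Z) ⊢ (q_3, aabaabaab, BZ) ⊢ (q_0, abaabaab, Z) ⊢ (q_2, baabaab, Z) ⊢ (q_3, aabaab, BZ) ⊢ (q_0, abaab, Z) ⊢ (q_2, baab, Z) ⊢ (q_3, aab, BZ) ⊢ (q_0, ab, Z) ⊢ (q_2, b, Z) ⊢ (q_3, ε, BZ)
All input consumed in state q_3 with stack BZ.

BZ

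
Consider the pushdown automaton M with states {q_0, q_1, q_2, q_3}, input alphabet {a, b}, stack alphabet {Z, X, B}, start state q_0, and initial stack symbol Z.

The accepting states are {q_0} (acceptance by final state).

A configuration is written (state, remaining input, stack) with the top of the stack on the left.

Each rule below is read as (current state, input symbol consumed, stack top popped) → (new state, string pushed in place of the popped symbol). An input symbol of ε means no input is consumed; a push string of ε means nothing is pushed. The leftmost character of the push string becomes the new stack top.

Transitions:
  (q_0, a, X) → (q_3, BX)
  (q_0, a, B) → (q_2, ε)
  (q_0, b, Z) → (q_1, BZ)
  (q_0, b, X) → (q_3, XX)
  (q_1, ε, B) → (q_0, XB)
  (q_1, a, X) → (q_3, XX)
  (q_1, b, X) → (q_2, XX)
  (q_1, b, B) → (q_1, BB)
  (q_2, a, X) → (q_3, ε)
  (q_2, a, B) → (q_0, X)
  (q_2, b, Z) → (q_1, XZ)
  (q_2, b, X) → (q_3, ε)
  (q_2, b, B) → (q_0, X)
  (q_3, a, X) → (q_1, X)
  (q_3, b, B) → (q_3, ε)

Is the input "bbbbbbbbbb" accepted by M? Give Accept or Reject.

One accepting computation: (q_0, bbbbbbbbbb, Z) ⊢ (q_1, bbbbbbbbb, BZ) ⊢ (q_1, bbbbbbbb, BBZ) ⊢ (q_1, bbbbbbb, BBBZ) ⊢ (q_1, bbbbbb, BBBBZ) ⊢ (q_1, bbbbb, BBBBBZ) ⊢ (q_1, bbbb, BBBBBBZ) ⊢ (q_1, bbb, BBBBBBBZ) ⊢ (q_1, bb, BBBBBBBBZ) ⊢ (q_1, b, BBBBBBBBBZ) ⊢ (q_1, ε, BBBBBBBBBBZ) ⊢ (q_0, ε, XBBBBBBBBBBZ)
All input consumed and state q_0 ∈ F.

Accept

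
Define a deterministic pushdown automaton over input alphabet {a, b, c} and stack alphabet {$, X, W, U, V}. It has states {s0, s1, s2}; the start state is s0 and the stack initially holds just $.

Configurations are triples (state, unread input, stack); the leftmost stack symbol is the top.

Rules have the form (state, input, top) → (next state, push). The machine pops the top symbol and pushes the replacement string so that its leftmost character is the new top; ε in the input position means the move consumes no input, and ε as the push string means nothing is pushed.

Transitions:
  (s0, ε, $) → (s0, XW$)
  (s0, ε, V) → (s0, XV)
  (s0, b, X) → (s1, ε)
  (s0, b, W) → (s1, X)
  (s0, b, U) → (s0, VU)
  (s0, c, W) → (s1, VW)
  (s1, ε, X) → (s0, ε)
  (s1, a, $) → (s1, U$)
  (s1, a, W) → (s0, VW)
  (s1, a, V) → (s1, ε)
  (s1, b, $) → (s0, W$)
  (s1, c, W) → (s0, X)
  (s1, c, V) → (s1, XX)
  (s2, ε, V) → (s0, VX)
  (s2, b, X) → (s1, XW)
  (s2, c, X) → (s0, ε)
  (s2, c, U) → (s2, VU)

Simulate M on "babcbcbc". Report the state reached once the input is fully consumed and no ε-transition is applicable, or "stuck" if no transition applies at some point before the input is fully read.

(s0, babcbcbc, $)
  ε-move, top $: go to s0, push XW$ → (s0, babcbcbc, XW$)
  read b, top X: go to s1, push ε → (s1, abcbcbc, W$)
  read a, top W: go to s0, push VW → (s0, bcbcbc, VW$)
  ε-move, top V: go to s0, push XV → (s0, bcbcbc, XVW$)
  read b, top X: go to s1, push ε → (s1, cbcbc, VW$)
  read c, top V: go to s1, push XX → (s1, bcbc, XXW$)
  ε-move, top X: go to s0, push ε → (s0, bcbc, XW$)
  read b, top X: go to s1, push ε → (s1, cbc, W$)
  read c, top W: go to s0, push X → (s0, bc, X$)
  read b, top X: go to s1, push ε → (s1, c, $)
No transition for (s1, c, top $); M blocks with input c remaining.

stuck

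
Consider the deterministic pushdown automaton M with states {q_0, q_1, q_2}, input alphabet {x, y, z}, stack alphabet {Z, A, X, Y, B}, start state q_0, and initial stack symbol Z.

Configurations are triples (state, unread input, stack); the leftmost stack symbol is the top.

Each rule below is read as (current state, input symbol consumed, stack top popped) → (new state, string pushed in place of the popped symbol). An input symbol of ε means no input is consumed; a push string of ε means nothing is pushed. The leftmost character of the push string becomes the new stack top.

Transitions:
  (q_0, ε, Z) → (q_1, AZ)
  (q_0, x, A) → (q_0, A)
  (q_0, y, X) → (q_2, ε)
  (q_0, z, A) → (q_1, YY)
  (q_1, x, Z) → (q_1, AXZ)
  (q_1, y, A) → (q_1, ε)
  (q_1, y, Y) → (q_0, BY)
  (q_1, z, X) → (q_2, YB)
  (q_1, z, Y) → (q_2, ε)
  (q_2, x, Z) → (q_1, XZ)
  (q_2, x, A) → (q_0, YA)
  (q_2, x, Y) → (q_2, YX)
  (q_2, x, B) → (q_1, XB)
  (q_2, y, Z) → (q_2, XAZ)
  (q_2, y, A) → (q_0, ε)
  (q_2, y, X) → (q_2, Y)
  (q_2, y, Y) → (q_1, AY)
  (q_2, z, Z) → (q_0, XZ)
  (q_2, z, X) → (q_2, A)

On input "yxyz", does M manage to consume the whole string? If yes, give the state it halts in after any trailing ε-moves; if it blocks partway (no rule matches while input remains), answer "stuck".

q_2

(q_0, yxyz, Z)
  ε-move, top Z: go to q_1, push AZ → (q_1, yxyz, AZ)
  read y, top A: go to q_1, push ε → (q_1, xyz, Z)
  read x, top Z: go to q_1, push AXZ → (q_1, yz, AXZ)
  read y, top A: go to q_1, push ε → (q_1, z, XZ)
  read z, top X: go to q_2, push YB → (q_2, ε, YBZ)
All input consumed; M is in state q_2.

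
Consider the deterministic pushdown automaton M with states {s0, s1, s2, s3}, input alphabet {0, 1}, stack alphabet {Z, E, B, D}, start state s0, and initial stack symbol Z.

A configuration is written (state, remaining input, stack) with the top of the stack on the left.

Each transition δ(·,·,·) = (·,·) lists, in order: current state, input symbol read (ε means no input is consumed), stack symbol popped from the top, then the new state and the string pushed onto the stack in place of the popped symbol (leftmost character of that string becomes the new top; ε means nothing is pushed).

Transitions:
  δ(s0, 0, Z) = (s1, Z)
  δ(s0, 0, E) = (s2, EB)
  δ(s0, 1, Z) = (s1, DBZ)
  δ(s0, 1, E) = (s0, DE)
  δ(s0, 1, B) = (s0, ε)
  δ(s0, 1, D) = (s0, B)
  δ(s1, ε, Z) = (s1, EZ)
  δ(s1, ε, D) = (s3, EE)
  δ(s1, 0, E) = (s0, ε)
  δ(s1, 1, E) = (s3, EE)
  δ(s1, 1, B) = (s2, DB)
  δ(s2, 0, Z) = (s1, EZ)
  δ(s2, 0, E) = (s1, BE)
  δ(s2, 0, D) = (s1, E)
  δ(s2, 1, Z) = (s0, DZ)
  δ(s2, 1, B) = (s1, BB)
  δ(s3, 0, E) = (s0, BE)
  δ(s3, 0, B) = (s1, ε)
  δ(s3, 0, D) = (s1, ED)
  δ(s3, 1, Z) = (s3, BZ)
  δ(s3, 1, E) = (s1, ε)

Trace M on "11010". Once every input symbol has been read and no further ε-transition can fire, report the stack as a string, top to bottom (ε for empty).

EZ

(s0, 11010, Z)
  read 1, top Z: go to s1, push DBZ → (s1, 1010, DBZ)
  ε-move, top D: go to s3, push EE → (s3, 1010, EEBZ)
  read 1, top E: go to s1, push ε → (s1, 010, EBZ)
  read 0, top E: go to s0, push ε → (s0, 10, BZ)
  read 1, top B: go to s0, push ε → (s0, 0, Z)
  read 0, top Z: go to s1, push Z → (s1, ε, Z)
  ε-move, top Z: go to s1, push EZ → (s1, ε, EZ)
All input consumed in state s1 with stack EZ.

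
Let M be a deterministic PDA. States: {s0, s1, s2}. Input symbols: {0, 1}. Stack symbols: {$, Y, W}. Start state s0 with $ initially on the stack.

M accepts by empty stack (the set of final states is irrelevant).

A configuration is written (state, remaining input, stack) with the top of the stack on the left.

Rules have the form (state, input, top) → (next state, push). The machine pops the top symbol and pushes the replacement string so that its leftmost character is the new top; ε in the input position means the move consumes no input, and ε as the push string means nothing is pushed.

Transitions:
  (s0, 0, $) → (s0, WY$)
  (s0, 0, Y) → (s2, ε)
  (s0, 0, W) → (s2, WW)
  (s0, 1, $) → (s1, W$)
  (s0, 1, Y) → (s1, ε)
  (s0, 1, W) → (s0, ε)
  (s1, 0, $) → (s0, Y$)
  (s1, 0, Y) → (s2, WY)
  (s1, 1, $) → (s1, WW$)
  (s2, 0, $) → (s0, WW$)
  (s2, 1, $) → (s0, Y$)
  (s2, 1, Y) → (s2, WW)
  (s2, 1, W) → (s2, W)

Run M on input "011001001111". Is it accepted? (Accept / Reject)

(s0, 011001001111, $)
  read 0, top $: go to s0, push WY$ → (s0, 11001001111, WY$)
  read 1, top W: go to s0, push ε → (s0, 1001001111, Y$)
  read 1, top Y: go to s1, push ε → (s1, 001001111, $)
  read 0, top $: go to s0, push Y$ → (s0, 01001111, Y$)
  read 0, top Y: go to s2, push ε → (s2, 1001111, $)
  read 1, top $: go to s0, push Y$ → (s0, 001111, Y$)
  read 0, top Y: go to s2, push ε → (s2, 01111, $)
  read 0, top $: go to s0, push WW$ → (s0, 1111, WW$)
  read 1, top W: go to s0, push ε → (s0, 111, W$)
  read 1, top W: go to s0, push ε → (s0, 11, $)
  read 1, top $: go to s1, push W$ → (s1, 1, W$)
No transition applies at (s1, 1, W$); input not fully consumed.

Reject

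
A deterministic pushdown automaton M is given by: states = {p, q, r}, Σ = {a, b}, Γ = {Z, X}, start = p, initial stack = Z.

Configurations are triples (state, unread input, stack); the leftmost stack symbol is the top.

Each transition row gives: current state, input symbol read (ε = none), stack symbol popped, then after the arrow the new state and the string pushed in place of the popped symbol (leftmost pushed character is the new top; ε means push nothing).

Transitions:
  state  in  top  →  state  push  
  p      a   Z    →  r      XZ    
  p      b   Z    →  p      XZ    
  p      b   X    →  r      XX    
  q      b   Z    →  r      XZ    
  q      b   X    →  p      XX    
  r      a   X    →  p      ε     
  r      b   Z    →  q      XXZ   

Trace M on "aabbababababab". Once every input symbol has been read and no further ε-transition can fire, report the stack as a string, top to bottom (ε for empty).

(p, aabbababababab, Z) ⊢ (r, abbababababab, XZ) ⊢ (p, bbababababab, Z) ⊢ (p, bababababab, XZ) ⊢ (r, ababababab, XXZ) ⊢ (p, babababab, XZ) ⊢ (r, abababab, XXZ) ⊢ (p, bababab, XZ) ⊢ (r, ababab, XXZ) ⊢ (p, babab, XZ) ⊢ (r, abab, XXZ) ⊢ (p, bab, XZ) ⊢ (r, ab, XXZ) ⊢ (p, b, XZ) ⊢ (r, ε, XXZ)
All input consumed in state r with stack XXZ.

XXZ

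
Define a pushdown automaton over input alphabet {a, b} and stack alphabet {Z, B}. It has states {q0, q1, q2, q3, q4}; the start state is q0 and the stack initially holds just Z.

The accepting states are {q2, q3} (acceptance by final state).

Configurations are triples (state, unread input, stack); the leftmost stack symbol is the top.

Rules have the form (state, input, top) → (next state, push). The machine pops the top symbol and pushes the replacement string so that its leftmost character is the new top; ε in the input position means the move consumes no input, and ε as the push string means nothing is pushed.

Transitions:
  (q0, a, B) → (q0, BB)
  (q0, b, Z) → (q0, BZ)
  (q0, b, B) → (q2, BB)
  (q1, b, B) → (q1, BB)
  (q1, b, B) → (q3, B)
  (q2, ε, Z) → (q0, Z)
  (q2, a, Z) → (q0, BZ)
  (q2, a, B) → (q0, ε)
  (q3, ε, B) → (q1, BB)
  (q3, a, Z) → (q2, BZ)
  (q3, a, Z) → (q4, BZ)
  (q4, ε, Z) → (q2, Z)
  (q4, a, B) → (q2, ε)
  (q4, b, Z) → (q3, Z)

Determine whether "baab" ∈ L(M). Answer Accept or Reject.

Accept

One accepting computation: (q0, baab, Z) ⊢ (q0, aab, BZ) ⊢ (q0, ab, BBZ) ⊢ (q0, b, BBBZ) ⊢ (q2, ε, BBBBZ)
All input consumed and state q2 ∈ F.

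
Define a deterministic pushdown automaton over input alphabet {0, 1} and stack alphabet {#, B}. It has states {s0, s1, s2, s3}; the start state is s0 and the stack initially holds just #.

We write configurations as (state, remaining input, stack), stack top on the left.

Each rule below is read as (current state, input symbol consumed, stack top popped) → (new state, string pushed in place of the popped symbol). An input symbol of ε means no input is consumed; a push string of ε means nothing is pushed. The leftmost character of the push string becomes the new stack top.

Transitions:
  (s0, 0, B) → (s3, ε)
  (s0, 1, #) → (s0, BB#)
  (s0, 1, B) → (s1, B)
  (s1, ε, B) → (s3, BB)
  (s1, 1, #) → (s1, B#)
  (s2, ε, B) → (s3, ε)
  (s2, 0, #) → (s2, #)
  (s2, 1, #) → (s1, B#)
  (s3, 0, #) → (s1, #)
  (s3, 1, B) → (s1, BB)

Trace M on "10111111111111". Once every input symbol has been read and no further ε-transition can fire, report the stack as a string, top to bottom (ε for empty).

(s0, 10111111111111, #)
  read 1, top #: go to s0, push BB# → (s0, 0111111111111, BB#)
  read 0, top B: go to s3, push ε → (s3, 111111111111, B#)
  read 1, top B: go to s1, push BB → (s1, 11111111111, BB#)
  ε-move, top B: go to s3, push BB → (s3, 11111111111, BBB#)
  read 1, top B: go to s1, push BB → (s1, 1111111111, BBBB#)
  ε-move, top B: go to s3, push BB → (s3, 1111111111, BBBBB#)
  read 1, top B: go to s1, push BB → (s1, 111111111, BBBBBB#)
  ε-move, top B: go to s3, push BB → (s3, 111111111, BBBBBBB#)
  read 1, top B: go to s1, push BB → (s1, 11111111, BBBBBBBB#)
  ε-move, top B: go to s3, push BB → (s3, 11111111, BBBBBBBBB#)
  read 1, top B: go to s1, push BB → (s1, 1111111, BBBBBBBBBB#)
  ε-move, top B: go to s3, push BB → (s3, 1111111, BBBBBBBBBBB#)
  read 1, top B: go to s1, push BB → (s1, 111111, BBBBBBBBBBBB#)
  ε-move, top B: go to s3, push BB → (s3, 111111, BBBBBBBBBBBBB#)
  read 1, top B: go to s1, push BB → (s1, 11111, BBBBBBBBBBBBBB#)
  ε-move, top B: go to s3, push BB → (s3, 11111, BBBBBBBBBBBBBBB#)
  read 1, top B: go to s1, push BB → (s1, 1111, BBBBBBBBBBBBBBBB#)
  ε-move, top B: go to s3, push BB → (s3, 1111, BBBBBBBBBBBBBBBBB#)
  read 1, top B: go to s1, push BB → (s1, 111, BBBBBBBBBBBBBBBBBB#)
  ε-move, top B: go to s3, push BB → (s3, 111, BBBBBBBBBBBBBBBBBBB#)
  read 1, top B: go to s1, push BB → (s1, 11, BBBBBBBBBBBBBBBBBBBB#)
  ε-move, top B: go to s3, push BB → (s3, 11, BBBBBBBBBBBBBBBBBBBBB#)
  read 1, top B: go to s1, push BB → (s1, 1, BBBBBBBBBBBBBBBBBBBBBB#)
  ε-move, top B: go to s3, push BB → (s3, 1, BBBBBBBBBBBBBBBBBBBBBBB#)
  read 1, top B: go to s1, push BB → (s1, ε, BBBBBBBBBBBBBBBBBBBBBBBB#)
  ε-move, top B: go to s3, push BB → (s3, ε, BBBBBBBBBBBBBBBBBBBBBBBBB#)
All input consumed in state s3 with stack BBBBBBBBBBBBBBBBBBBBBBBBB#.

BBBBBBBBBBBBBBBBBBBBBBBBB#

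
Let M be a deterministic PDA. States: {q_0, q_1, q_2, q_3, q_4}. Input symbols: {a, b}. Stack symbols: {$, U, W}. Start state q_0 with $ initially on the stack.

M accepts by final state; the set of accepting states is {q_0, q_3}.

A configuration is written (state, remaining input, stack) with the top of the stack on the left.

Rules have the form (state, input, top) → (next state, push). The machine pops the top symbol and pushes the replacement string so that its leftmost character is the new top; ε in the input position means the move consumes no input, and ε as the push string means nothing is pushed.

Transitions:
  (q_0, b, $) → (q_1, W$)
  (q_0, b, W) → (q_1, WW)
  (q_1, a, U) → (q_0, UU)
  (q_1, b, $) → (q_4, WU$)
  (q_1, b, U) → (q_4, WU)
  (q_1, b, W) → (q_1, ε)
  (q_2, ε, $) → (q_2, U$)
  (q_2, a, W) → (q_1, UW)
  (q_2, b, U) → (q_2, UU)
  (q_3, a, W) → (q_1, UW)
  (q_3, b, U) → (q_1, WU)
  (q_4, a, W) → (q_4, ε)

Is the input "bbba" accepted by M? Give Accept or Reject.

Reject

(q_0, bbba, $)
  read b, top $: go to q_1, push W$ → (q_1, bba, W$)
  read b, top W: go to q_1, push ε → (q_1, ba, $)
  read b, top $: go to q_4, push WU$ → (q_4, a, WU$)
  read a, top W: go to q_4, push ε → (q_4, ε, U$)
All input consumed; state q_4 ∉ F and no further ε-move applies.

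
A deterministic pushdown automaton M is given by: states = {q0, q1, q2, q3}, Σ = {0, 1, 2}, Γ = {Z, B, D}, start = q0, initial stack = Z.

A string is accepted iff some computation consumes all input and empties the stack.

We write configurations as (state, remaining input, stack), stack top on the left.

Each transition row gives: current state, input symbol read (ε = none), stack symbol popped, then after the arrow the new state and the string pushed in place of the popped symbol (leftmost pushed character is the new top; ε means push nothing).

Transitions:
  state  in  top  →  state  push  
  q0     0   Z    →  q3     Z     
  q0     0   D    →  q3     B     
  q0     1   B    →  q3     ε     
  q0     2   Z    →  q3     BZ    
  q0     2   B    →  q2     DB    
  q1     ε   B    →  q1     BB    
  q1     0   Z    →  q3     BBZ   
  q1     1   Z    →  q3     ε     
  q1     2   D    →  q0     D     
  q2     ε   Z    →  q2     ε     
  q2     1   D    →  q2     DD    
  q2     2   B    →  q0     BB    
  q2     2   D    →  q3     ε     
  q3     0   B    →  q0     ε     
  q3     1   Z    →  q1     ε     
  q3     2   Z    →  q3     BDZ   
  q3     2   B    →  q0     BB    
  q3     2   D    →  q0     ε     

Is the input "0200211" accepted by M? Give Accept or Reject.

(q0, 0200211, Z) ⊢ (q3, 200211, Z) ⊢ (q3, 00211, BDZ) ⊢ (q0, 0211, DZ) ⊢ (q3, 211, BZ) ⊢ (q0, 11, BBZ) ⊢ (q3, 1, BZ)
No transition applies at (q3, 1, BZ); input not fully consumed.

Reject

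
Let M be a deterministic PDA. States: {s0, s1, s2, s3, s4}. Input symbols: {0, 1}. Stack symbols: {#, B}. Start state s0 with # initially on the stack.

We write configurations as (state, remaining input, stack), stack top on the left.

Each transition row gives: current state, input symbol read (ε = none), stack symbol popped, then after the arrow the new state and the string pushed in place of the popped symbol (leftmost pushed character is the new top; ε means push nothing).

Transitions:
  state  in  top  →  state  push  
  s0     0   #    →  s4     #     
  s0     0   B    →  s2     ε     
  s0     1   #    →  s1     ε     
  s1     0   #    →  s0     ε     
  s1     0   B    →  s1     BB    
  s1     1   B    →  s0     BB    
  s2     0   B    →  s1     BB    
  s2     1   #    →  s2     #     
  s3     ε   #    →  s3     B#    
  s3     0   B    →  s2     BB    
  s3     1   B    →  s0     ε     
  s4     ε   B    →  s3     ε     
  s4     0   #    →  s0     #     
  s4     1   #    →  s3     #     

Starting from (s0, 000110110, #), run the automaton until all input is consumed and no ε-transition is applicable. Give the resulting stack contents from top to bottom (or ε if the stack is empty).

#

(s0, 000110110, #)
  read 0, top #: go to s4, push # → (s4, 00110110, #)
  read 0, top #: go to s0, push # → (s0, 0110110, #)
  read 0, top #: go to s4, push # → (s4, 110110, #)
  read 1, top #: go to s3, push # → (s3, 10110, #)
  ε-move, top #: go to s3, push B# → (s3, 10110, B#)
  read 1, top B: go to s0, push ε → (s0, 0110, #)
  read 0, top #: go to s4, push # → (s4, 110, #)
  read 1, top #: go to s3, push # → (s3, 10, #)
  ε-move, top #: go to s3, push B# → (s3, 10, B#)
  read 1, top B: go to s0, push ε → (s0, 0, #)
  read 0, top #: go to s4, push # → (s4, ε, #)
All input consumed in state s4 with stack #.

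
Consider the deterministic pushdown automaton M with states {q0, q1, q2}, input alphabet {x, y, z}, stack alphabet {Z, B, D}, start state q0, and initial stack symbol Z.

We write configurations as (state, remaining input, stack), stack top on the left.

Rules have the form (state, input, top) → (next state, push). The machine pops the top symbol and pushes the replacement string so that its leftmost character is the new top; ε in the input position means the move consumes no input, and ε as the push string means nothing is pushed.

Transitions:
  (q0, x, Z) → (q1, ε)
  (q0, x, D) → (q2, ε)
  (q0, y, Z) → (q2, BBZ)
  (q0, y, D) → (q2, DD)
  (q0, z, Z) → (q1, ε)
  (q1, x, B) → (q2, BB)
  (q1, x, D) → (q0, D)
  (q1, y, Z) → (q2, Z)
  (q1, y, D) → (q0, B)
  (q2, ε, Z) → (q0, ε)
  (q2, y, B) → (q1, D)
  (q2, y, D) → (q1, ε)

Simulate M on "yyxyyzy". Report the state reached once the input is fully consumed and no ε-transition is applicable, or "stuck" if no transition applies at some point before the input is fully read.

stuck

(q0, yyxyyzy, Z)
  read y, top Z: go to q2, push BBZ → (q2, yxyyzy, BBZ)
  read y, top B: go to q1, push D → (q1, xyyzy, DBZ)
  read x, top D: go to q0, push D → (q0, yyzy, DBZ)
  read y, top D: go to q2, push DD → (q2, yzy, DDBZ)
  read y, top D: go to q1, push ε → (q1, zy, DBZ)
No transition for (q1, z, top D); M blocks with input zy remaining.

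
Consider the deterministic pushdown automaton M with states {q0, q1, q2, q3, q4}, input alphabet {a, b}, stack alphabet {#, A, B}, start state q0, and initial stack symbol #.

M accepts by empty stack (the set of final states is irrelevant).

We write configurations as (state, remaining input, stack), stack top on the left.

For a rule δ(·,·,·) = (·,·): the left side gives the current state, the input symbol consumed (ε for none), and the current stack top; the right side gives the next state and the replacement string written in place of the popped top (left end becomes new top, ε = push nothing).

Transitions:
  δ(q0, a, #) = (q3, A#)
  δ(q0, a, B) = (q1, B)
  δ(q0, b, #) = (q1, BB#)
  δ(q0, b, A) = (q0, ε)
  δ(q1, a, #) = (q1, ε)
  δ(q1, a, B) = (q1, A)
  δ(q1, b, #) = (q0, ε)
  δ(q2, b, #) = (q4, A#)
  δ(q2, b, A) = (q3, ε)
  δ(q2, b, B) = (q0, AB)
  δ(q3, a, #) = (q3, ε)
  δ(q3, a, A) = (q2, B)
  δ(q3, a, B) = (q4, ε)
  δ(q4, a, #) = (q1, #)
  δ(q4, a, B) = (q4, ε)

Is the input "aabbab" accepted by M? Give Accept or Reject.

Reject

(q0, aabbab, #)
  read a, top #: go to q3, push A# → (q3, abbab, A#)
  read a, top A: go to q2, push B → (q2, bbab, B#)
  read b, top B: go to q0, push AB → (q0, bab, AB#)
  read b, top A: go to q0, push ε → (q0, ab, B#)
  read a, top B: go to q1, push B → (q1, b, B#)
No transition applies at (q1, b, B#); input not fully consumed.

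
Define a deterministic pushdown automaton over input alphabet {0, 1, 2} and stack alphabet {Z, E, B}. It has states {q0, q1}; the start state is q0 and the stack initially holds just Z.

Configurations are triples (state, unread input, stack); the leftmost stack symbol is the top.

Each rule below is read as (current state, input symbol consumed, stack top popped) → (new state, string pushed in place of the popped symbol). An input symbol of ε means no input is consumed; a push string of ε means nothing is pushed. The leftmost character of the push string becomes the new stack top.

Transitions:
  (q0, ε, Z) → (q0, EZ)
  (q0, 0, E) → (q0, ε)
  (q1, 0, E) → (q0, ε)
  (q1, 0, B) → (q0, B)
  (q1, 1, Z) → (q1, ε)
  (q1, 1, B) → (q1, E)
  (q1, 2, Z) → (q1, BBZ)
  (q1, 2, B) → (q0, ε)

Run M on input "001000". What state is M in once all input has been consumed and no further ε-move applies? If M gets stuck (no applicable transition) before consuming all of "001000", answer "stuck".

(q0, 001000, Z)
  ε-move, top Z: go to q0, push EZ → (q0, 001000, EZ)
  read 0, top E: go to q0, push ε → (q0, 01000, Z)
  ε-move, top Z: go to q0, push EZ → (q0, 01000, EZ)
  read 0, top E: go to q0, push ε → (q0, 1000, Z)
  ε-move, top Z: go to q0, push EZ → (q0, 1000, EZ)
No transition for (q0, 1, top E); M blocks with input 1000 remaining.

stuck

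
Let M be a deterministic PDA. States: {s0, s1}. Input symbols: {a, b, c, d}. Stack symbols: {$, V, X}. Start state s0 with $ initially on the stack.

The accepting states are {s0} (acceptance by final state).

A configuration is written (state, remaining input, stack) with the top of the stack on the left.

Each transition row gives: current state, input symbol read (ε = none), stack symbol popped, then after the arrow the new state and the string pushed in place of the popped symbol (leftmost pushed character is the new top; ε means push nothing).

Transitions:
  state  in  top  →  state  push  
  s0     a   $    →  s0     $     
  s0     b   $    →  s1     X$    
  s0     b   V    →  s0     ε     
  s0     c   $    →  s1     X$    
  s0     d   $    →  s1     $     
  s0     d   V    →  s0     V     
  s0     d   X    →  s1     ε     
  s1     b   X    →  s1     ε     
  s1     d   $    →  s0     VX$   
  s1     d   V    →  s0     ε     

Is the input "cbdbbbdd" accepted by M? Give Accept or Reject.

(s0, cbdbbbdd, $)
  read c, top $: go to s1, push X$ → (s1, bdbbbdd, X$)
  read b, top X: go to s1, push ε → (s1, dbbbdd, $)
  read d, top $: go to s0, push VX$ → (s0, bbbdd, VX$)
  read b, top V: go to s0, push ε → (s0, bbdd, X$)
No transition applies at (s0, bbdd, X$); input not fully consumed.

Reject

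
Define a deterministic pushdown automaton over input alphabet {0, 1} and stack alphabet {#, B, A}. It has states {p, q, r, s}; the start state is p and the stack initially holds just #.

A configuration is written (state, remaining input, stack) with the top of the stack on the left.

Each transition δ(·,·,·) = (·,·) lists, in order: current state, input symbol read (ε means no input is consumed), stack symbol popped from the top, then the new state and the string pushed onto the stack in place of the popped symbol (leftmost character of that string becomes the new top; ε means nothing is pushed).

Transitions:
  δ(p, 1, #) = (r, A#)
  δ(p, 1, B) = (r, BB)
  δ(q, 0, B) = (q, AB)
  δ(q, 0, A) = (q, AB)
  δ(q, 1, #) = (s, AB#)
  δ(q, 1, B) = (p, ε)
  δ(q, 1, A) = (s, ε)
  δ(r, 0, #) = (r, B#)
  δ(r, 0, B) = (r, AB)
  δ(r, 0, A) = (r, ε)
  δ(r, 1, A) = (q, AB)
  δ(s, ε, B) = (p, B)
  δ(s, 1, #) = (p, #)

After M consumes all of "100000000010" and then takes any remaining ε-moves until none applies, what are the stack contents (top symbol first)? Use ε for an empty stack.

ABBB#

(p, 100000000010, #)
  read 1, top #: go to r, push A# → (r, 00000000010, A#)
  read 0, top A: go to r, push ε → (r, 0000000010, #)
  read 0, top #: go to r, push B# → (r, 000000010, B#)
  read 0, top B: go to r, push AB → (r, 00000010, AB#)
  read 0, top A: go to r, push ε → (r, 0000010, B#)
  read 0, top B: go to r, push AB → (r, 000010, AB#)
  read 0, top A: go to r, push ε → (r, 00010, B#)
  read 0, top B: go to r, push AB → (r, 0010, AB#)
  read 0, top A: go to r, push ε → (r, 010, B#)
  read 0, top B: go to r, push AB → (r, 10, AB#)
  read 1, top A: go to q, push AB → (q, 0, ABB#)
  read 0, top A: go to q, push AB → (q, ε, ABBB#)
All input consumed in state q with stack ABBB#.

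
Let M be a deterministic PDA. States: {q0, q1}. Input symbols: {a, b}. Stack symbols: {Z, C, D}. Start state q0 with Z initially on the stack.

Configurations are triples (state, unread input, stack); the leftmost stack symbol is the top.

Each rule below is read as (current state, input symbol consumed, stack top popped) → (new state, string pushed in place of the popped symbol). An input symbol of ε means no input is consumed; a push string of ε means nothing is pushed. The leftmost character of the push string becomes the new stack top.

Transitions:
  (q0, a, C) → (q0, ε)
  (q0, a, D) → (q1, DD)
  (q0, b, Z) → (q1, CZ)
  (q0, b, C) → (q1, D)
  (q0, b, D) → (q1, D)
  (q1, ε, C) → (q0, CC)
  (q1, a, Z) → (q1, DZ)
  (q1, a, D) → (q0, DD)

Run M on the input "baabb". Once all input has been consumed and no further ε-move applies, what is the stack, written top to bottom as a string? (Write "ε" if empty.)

(q0, baabb, Z)
  read b, top Z: go to q1, push CZ → (q1, aabb, CZ)
  ε-move, top C: go to q0, push CC → (q0, aabb, CCZ)
  read a, top C: go to q0, push ε → (q0, abb, CZ)
  read a, top C: go to q0, push ε → (q0, bb, Z)
  read b, top Z: go to q1, push CZ → (q1, b, CZ)
  ε-move, top C: go to q0, push CC → (q0, b, CCZ)
  read b, top C: go to q1, push D → (q1, ε, DCZ)
All input consumed in state q1 with stack DCZ.

DCZ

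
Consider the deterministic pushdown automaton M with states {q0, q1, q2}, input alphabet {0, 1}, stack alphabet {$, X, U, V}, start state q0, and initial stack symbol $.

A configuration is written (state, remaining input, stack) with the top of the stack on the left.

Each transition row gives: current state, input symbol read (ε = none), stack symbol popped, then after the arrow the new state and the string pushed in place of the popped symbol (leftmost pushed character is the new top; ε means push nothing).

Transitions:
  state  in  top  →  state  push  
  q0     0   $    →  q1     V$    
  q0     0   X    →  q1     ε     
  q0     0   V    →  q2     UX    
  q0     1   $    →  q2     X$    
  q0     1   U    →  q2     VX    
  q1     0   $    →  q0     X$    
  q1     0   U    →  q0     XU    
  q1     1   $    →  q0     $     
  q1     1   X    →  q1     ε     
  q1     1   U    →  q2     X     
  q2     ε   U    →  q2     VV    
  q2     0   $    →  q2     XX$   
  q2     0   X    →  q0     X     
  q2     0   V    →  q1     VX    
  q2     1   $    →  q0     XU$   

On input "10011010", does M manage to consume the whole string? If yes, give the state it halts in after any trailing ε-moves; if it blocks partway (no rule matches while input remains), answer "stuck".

stuck

(q0, 10011010, $)
  read 1, top $: go to q2, push X$ → (q2, 0011010, X$)
  read 0, top X: go to q0, push X → (q0, 011010, X$)
  read 0, top X: go to q1, push ε → (q1, 11010, $)
  read 1, top $: go to q0, push $ → (q0, 1010, $)
  read 1, top $: go to q2, push X$ → (q2, 010, X$)
  read 0, top X: go to q0, push X → (q0, 10, X$)
No transition for (q0, 1, top X); M blocks with input 10 remaining.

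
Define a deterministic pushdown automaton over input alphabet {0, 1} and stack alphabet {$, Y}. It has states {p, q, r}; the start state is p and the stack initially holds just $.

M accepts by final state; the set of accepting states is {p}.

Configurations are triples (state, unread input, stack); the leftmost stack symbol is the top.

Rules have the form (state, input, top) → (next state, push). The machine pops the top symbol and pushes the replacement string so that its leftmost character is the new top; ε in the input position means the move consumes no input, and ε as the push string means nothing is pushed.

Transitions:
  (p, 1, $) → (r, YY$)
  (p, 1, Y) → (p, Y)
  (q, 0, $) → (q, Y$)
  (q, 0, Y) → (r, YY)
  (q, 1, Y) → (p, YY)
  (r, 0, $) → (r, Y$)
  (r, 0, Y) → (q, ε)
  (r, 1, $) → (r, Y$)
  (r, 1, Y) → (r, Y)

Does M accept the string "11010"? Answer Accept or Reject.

(p, 11010, $) ⊢ (r, 1010, YY$) ⊢ (r, 010, YY$) ⊢ (q, 10, Y$) ⊢ (p, 0, YY$)
No transition applies at (p, 0, YY$); input not fully consumed.

Reject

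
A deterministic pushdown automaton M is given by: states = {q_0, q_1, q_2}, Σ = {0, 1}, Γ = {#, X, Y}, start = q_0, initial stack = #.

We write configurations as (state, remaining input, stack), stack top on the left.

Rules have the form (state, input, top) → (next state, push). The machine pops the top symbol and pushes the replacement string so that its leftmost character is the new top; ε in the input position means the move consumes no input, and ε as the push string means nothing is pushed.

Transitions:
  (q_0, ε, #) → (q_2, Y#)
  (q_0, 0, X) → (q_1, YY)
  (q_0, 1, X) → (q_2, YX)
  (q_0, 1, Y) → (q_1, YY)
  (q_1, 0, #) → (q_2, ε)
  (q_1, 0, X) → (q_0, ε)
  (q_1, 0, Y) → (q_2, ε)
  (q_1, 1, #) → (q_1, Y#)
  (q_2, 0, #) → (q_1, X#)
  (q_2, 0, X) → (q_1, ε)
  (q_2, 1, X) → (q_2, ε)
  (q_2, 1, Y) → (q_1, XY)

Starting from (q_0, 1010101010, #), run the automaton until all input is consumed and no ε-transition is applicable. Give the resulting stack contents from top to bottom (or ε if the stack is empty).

(q_0, 1010101010, #) ⊢ (q_2, 1010101010, Y#) ⊢ (q_1, 010101010, XY#) ⊢ (q_0, 10101010, Y#) ⊢ (q_1, 0101010, YY#) ⊢ (q_2, 101010, Y#) ⊢ (q_1, 01010, XY#) ⊢ (q_0, 1010, Y#) ⊢ (q_1, 010, YY#) ⊢ (q_2, 10, Y#) ⊢ (q_1, 0, XY#) ⊢ (q_0, ε, Y#)
All input consumed in state q_0 with stack Y#.

Y#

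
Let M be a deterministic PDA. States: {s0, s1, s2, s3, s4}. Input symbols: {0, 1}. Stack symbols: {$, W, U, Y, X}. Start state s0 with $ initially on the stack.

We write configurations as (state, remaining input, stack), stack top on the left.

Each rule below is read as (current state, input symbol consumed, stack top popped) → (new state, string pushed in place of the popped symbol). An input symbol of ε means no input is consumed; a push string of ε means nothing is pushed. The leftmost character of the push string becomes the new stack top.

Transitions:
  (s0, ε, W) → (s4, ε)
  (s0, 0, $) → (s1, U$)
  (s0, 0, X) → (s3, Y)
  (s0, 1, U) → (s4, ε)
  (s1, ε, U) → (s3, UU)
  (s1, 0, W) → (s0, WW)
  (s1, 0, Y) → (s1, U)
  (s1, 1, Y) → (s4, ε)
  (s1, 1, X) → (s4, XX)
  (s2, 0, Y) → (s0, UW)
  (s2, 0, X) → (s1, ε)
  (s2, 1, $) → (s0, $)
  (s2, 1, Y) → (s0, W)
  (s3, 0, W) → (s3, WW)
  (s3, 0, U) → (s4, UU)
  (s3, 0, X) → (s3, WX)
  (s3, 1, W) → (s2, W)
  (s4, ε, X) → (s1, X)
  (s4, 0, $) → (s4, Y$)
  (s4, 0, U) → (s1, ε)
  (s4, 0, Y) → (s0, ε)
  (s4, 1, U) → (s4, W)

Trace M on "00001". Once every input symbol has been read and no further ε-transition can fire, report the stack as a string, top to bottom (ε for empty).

(s0, 00001, $) ⊢ (s1, 0001, U$) ⊢ (s3, 0001, UU$) ⊢ (s4, 001, UUU$) ⊢ (s1, 01, UU$) ⊢ (s3, 01, UUU$) ⊢ (s4, 1, UUUU$) ⊢ (s4, ε, WUUU$)
All input consumed in state s4 with stack WUUU$.

WUUU$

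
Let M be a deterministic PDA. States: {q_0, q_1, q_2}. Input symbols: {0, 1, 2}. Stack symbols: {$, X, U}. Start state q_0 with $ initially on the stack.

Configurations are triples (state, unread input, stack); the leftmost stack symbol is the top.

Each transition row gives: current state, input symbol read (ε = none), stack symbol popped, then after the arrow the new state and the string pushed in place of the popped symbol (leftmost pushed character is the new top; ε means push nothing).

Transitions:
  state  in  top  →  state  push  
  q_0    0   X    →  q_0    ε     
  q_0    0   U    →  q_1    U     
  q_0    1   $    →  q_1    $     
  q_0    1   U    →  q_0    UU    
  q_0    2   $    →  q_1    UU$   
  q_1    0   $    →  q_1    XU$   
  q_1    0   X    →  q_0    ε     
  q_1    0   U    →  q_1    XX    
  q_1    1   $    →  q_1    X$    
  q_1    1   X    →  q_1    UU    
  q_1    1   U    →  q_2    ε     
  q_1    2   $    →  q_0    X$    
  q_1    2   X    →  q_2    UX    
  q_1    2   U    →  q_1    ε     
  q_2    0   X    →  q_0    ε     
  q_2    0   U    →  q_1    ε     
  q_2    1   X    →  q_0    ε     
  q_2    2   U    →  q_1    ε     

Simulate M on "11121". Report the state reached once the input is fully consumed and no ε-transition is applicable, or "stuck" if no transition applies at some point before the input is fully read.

(q_0, 11121, $)
  read 1, top $: go to q_1, push $ → (q_1, 1121, $)
  read 1, top $: go to q_1, push X$ → (q_1, 121, X$)
  read 1, top X: go to q_1, push UU → (q_1, 21, UU$)
  read 2, top U: go to q_1, push ε → (q_1, 1, U$)
  read 1, top U: go to q_2, push ε → (q_2, ε, $)
All input consumed; M is in state q_2.

q_2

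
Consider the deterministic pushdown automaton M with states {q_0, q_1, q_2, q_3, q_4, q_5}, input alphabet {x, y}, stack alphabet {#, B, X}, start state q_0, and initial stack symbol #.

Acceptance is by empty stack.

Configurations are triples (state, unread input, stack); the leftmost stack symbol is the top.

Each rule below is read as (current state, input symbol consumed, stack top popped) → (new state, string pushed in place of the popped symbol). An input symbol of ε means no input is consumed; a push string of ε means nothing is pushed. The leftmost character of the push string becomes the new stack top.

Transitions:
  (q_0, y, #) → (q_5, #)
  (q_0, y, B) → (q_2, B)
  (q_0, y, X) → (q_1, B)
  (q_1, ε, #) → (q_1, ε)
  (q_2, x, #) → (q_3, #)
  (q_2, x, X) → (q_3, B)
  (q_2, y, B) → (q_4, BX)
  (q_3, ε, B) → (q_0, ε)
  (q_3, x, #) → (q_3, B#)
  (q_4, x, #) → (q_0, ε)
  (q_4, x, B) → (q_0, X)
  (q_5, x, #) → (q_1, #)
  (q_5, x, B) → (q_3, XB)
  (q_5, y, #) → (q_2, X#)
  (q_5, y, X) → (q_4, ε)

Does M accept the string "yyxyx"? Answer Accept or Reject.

Accept

(q_0, yyxyx, #)
  read y, top #: go to q_5, push # → (q_5, yxyx, #)
  read y, top #: go to q_2, push X# → (q_2, xyx, X#)
  read x, top X: go to q_3, push B → (q_3, yx, B#)
  ε-move, top B: go to q_0, push ε → (q_0, yx, #)
  read y, top #: go to q_5, push # → (q_5, x, #)
  read x, top #: go to q_1, push # → (q_1, ε, #)
  ε-move, top #: go to q_1, push ε → (q_1, ε, ε)
All input consumed and the stack is empty.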